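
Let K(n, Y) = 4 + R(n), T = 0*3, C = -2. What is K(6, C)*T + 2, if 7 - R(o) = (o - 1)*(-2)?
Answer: 2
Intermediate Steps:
R(o) = 5 + 2*o (R(o) = 7 - (o - 1)*(-2) = 7 - (-1 + o)*(-2) = 7 - (2 - 2*o) = 7 + (-2 + 2*o) = 5 + 2*o)
T = 0
K(n, Y) = 9 + 2*n (K(n, Y) = 4 + (5 + 2*n) = 9 + 2*n)
K(6, C)*T + 2 = (9 + 2*6)*0 + 2 = (9 + 12)*0 + 2 = 21*0 + 2 = 0 + 2 = 2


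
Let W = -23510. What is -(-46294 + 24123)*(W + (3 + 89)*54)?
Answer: -411094682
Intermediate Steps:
-(-46294 + 24123)*(W + (3 + 89)*54) = -(-46294 + 24123)*(-23510 + (3 + 89)*54) = -(-22171)*(-23510 + 92*54) = -(-22171)*(-23510 + 4968) = -(-22171)*(-18542) = -1*411094682 = -411094682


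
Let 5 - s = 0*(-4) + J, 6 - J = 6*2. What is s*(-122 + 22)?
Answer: -1100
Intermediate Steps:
J = -6 (J = 6 - 6*2 = 6 - 1*12 = 6 - 12 = -6)
s = 11 (s = 5 - (0*(-4) - 6) = 5 - (0 - 6) = 5 - 1*(-6) = 5 + 6 = 11)
s*(-122 + 22) = 11*(-122 + 22) = 11*(-100) = -1100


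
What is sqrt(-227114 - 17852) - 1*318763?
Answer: -318763 + I*sqrt(244966) ≈ -3.1876e+5 + 494.94*I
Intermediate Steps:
sqrt(-227114 - 17852) - 1*318763 = sqrt(-244966) - 318763 = I*sqrt(244966) - 318763 = -318763 + I*sqrt(244966)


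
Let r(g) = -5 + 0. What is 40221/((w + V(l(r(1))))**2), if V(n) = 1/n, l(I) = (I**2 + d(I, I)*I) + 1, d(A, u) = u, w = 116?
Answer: 104614821/35010889 ≈ 2.9881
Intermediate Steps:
r(g) = -5
l(I) = 1 + 2*I**2 (l(I) = (I**2 + I*I) + 1 = (I**2 + I**2) + 1 = 2*I**2 + 1 = 1 + 2*I**2)
40221/((w + V(l(r(1))))**2) = 40221/((116 + 1/(1 + 2*(-5)**2))**2) = 40221/((116 + 1/(1 + 2*25))**2) = 40221/((116 + 1/(1 + 50))**2) = 40221/((116 + 1/51)**2) = 40221/((5917/51)**2) = 40221/(35010889/2601) = 40221*(2601/35010889) = 104614821/35010889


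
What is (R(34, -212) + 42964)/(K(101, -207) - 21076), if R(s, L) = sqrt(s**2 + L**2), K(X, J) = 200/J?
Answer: -2223387/1090733 - 1035*sqrt(461)/2181466 ≈ -2.0486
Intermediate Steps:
R(s, L) = sqrt(L**2 + s**2)
(R(34, -212) + 42964)/(K(101, -207) - 21076) = (sqrt((-212)**2 + 34**2) + 42964)/(200/(-207) - 21076) = (sqrt(44944 + 1156) + 42964)/(200*(-1/207) - 21076) = (sqrt(46100) + 42964)/(-200/207 - 21076) = (10*sqrt(461) + 42964)/(-4362932/207) = (42964 + 10*sqrt(461))*(-207/4362932) = -2223387/1090733 - 1035*sqrt(461)/2181466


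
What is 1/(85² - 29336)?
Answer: -1/22111 ≈ -4.5226e-5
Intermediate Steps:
1/(85² - 29336) = 1/(7225 - 29336) = 1/(-22111) = -1/22111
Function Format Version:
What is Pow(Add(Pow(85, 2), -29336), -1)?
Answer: Rational(-1, 22111) ≈ -4.5226e-5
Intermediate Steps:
Pow(Add(Pow(85, 2), -29336), -1) = Pow(Add(7225, -29336), -1) = Pow(-22111, -1) = Rational(-1, 22111)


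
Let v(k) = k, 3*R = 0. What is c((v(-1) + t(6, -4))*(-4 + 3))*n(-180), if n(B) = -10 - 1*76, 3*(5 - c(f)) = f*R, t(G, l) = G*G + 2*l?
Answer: -430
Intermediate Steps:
R = 0 (R = (1/3)*0 = 0)
t(G, l) = G**2 + 2*l
c(f) = 5 (c(f) = 5 - f*0/3 = 5 - 1/3*0 = 5 + 0 = 5)
n(B) = -86 (n(B) = -10 - 76 = -86)
c((v(-1) + t(6, -4))*(-4 + 3))*n(-180) = 5*(-86) = -430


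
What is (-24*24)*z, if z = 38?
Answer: -21888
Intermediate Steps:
(-24*24)*z = -24*24*38 = -576*38 = -21888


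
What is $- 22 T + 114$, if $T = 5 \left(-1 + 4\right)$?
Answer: $-216$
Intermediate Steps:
$T = 15$ ($T = 5 \cdot 3 = 15$)
$- 22 T + 114 = \left(-22\right) 15 + 114 = -330 + 114 = -216$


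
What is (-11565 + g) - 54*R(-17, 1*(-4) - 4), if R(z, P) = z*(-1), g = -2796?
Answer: -15279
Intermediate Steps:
R(z, P) = -z
(-11565 + g) - 54*R(-17, 1*(-4) - 4) = (-11565 - 2796) - (-54)*(-17) = -14361 - 54*17 = -14361 - 918 = -15279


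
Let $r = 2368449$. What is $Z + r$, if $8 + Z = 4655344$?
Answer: $7023785$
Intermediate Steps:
$Z = 4655336$ ($Z = -8 + 4655344 = 4655336$)
$Z + r = 4655336 + 2368449 = 7023785$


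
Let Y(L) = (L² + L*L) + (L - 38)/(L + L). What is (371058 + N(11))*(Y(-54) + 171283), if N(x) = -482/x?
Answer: 19516610379968/297 ≈ 6.5712e+10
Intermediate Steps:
Y(L) = 2*L² + (-38 + L)/(2*L) (Y(L) = (L² + L²) + (-38 + L)/((2*L)) = 2*L² + (-38 + L)*(1/(2*L)) = 2*L² + (-38 + L)/(2*L))
(371058 + N(11))*(Y(-54) + 171283) = (371058 - 482/11)*((½)*(-38 - 54 + 4*(-54)³)/(-54) + 171283) = (371058 - 482*1/11)*((½)*(-1/54)*(-38 - 54 + 4*(-157464)) + 171283) = (371058 - 482/11)*((½)*(-1/54)*(-38 - 54 - 629856) + 171283) = 4081156*((½)*(-1/54)*(-629948) + 171283)/11 = 4081156*(157487/27 + 171283)/11 = (4081156/11)*(4782128/27) = 19516610379968/297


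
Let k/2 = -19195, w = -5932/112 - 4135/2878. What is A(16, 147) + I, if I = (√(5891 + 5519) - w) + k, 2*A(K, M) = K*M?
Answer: -1497234561/40292 + √11410 ≈ -37053.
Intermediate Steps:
A(K, M) = K*M/2 (A(K, M) = (K*M)/2 = K*M/2)
w = -2191927/40292 (w = -5932*1/112 - 4135*1/2878 = -1483/28 - 4135/2878 = -2191927/40292 ≈ -54.401)
k = -38390 (k = 2*(-19195) = -38390)
I = -1544617953/40292 + √11410 (I = (√(5891 + 5519) - 1*(-2191927/40292)) - 38390 = (√11410 + 2191927/40292) - 38390 = (2191927/40292 + √11410) - 38390 = -1544617953/40292 + √11410 ≈ -38229.)
A(16, 147) + I = (½)*16*147 + (-1544617953/40292 + √11410) = 1176 + (-1544617953/40292 + √11410) = -1497234561/40292 + √11410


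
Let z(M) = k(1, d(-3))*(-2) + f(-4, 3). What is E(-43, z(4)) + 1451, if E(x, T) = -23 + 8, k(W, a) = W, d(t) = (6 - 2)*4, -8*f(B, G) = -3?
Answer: 1436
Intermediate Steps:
f(B, G) = 3/8 (f(B, G) = -1/8*(-3) = 3/8)
d(t) = 16 (d(t) = 4*4 = 16)
z(M) = -13/8 (z(M) = 1*(-2) + 3/8 = -2 + 3/8 = -13/8)
E(x, T) = -15
E(-43, z(4)) + 1451 = -15 + 1451 = 1436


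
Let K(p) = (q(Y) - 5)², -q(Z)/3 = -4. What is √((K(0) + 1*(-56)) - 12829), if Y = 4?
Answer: 2*I*√3209 ≈ 113.3*I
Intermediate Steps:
q(Z) = 12 (q(Z) = -3*(-4) = 12)
K(p) = 49 (K(p) = (12 - 5)² = 7² = 49)
√((K(0) + 1*(-56)) - 12829) = √((49 + 1*(-56)) - 12829) = √((49 - 56) - 12829) = √(-7 - 12829) = √(-12836) = 2*I*√3209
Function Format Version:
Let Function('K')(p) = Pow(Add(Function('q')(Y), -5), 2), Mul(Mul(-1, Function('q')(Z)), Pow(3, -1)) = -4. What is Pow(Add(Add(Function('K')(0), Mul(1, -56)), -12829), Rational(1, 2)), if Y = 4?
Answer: Mul(2, I, Pow(3209, Rational(1, 2))) ≈ Mul(113.30, I)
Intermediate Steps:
Function('q')(Z) = 12 (Function('q')(Z) = Mul(-3, -4) = 12)
Function('K')(p) = 49 (Function('K')(p) = Pow(Add(12, -5), 2) = Pow(7, 2) = 49)
Pow(Add(Add(Function('K')(0), Mul(1, -56)), -12829), Rational(1, 2)) = Pow(Add(Add(49, Mul(1, -56)), -12829), Rational(1, 2)) = Pow(Add(Add(49, -56), -12829), Rational(1, 2)) = Pow(Add(-7, -12829), Rational(1, 2)) = Pow(-12836, Rational(1, 2)) = Mul(2, I, Pow(3209, Rational(1, 2)))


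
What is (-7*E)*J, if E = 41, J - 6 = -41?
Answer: 10045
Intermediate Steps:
J = -35 (J = 6 - 41 = -35)
(-7*E)*J = -7*41*(-35) = -287*(-35) = 10045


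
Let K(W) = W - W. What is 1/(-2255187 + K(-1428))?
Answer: -1/2255187 ≈ -4.4342e-7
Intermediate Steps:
K(W) = 0
1/(-2255187 + K(-1428)) = 1/(-2255187 + 0) = 1/(-2255187) = -1/2255187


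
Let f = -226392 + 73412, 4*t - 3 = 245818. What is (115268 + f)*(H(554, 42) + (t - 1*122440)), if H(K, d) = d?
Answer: 2298272988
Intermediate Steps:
t = 245821/4 (t = ¾ + (¼)*245818 = ¾ + 122909/2 = 245821/4 ≈ 61455.)
f = -152980
(115268 + f)*(H(554, 42) + (t - 1*122440)) = (115268 - 152980)*(42 + (245821/4 - 1*122440)) = -37712*(42 + (245821/4 - 122440)) = -37712*(42 - 243939/4) = -37712*(-243771/4) = 2298272988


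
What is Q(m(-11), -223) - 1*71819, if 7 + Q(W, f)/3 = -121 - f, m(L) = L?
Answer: -71534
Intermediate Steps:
Q(W, f) = -384 - 3*f (Q(W, f) = -21 + 3*(-121 - f) = -21 + (-363 - 3*f) = -384 - 3*f)
Q(m(-11), -223) - 1*71819 = (-384 - 3*(-223)) - 1*71819 = (-384 + 669) - 71819 = 285 - 71819 = -71534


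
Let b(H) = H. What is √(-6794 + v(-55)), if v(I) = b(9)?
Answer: I*√6785 ≈ 82.371*I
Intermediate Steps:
v(I) = 9
√(-6794 + v(-55)) = √(-6794 + 9) = √(-6785) = I*√6785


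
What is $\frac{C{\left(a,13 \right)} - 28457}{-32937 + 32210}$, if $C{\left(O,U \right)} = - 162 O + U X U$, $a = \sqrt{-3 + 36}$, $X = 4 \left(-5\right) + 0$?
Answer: $\frac{31837}{727} + \frac{162 \sqrt{33}}{727} \approx 45.072$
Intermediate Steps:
$X = -20$ ($X = -20 + 0 = -20$)
$a = \sqrt{33} \approx 5.7446$
$C{\left(O,U \right)} = - 162 O - 20 U^{2}$ ($C{\left(O,U \right)} = - 162 O + U \left(-20\right) U = - 162 O + - 20 U U = - 162 O - 20 U^{2}$)
$\frac{C{\left(a,13 \right)} - 28457}{-32937 + 32210} = \frac{\left(- 162 \sqrt{33} - 20 \cdot 13^{2}\right) - 28457}{-32937 + 32210} = \frac{\left(- 162 \sqrt{33} - 3380\right) - 28457}{-727} = \left(\left(- 162 \sqrt{33} - 3380\right) - 28457\right) \left(- \frac{1}{727}\right) = \left(\left(-3380 - 162 \sqrt{33}\right) - 28457\right) \left(- \frac{1}{727}\right) = \left(-31837 - 162 \sqrt{33}\right) \left(- \frac{1}{727}\right) = \frac{31837}{727} + \frac{162 \sqrt{33}}{727}$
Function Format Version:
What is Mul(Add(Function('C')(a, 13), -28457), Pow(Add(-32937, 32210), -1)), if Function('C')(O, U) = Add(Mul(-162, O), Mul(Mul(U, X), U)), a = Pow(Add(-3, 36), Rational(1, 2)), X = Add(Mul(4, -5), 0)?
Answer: Add(Rational(31837, 727), Mul(Rational(162, 727), Pow(33, Rational(1, 2)))) ≈ 45.072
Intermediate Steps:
X = -20 (X = Add(-20, 0) = -20)
a = Pow(33, Rational(1, 2)) ≈ 5.7446
Function('C')(O, U) = Add(Mul(-162, O), Mul(-20, Pow(U, 2))) (Function('C')(O, U) = Add(Mul(-162, O), Mul(Mul(U, -20), U)) = Add(Mul(-162, O), Mul(Mul(-20, U), U)) = Add(Mul(-162, O), Mul(-20, Pow(U, 2))))
Mul(Add(Function('C')(a, 13), -28457), Pow(Add(-32937, 32210), -1)) = Mul(Add(Add(Mul(-162, Pow(33, Rational(1, 2))), Mul(-20, Pow(13, 2))), -28457), Pow(Add(-32937, 32210), -1)) = Mul(Add(Add(Mul(-162, Pow(33, Rational(1, 2))), Mul(-20, 169)), -28457), Pow(-727, -1)) = Mul(Add(Add(Mul(-162, Pow(33, Rational(1, 2))), -3380), -28457), Rational(-1, 727)) = Mul(Add(Add(-3380, Mul(-162, Pow(33, Rational(1, 2)))), -28457), Rational(-1, 727)) = Mul(Add(-31837, Mul(-162, Pow(33, Rational(1, 2)))), Rational(-1, 727)) = Add(Rational(31837, 727), Mul(Rational(162, 727), Pow(33, Rational(1, 2))))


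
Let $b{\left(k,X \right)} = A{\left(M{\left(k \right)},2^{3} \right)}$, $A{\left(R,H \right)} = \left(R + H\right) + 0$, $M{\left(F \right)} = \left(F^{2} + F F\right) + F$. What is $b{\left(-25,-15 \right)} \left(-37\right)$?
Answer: $-45621$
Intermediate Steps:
$M{\left(F \right)} = F + 2 F^{2}$ ($M{\left(F \right)} = \left(F^{2} + F^{2}\right) + F = 2 F^{2} + F = F + 2 F^{2}$)
$A{\left(R,H \right)} = H + R$ ($A{\left(R,H \right)} = \left(H + R\right) + 0 = H + R$)
$b{\left(k,X \right)} = 8 + k \left(1 + 2 k\right)$ ($b{\left(k,X \right)} = 2^{3} + k \left(1 + 2 k\right) = 8 + k \left(1 + 2 k\right)$)
$b{\left(-25,-15 \right)} \left(-37\right) = \left(8 - 25 \left(1 + 2 \left(-25\right)\right)\right) \left(-37\right) = \left(8 - 25 \left(1 - 50\right)\right) \left(-37\right) = \left(8 - -1225\right) \left(-37\right) = \left(8 + 1225\right) \left(-37\right) = 1233 \left(-37\right) = -45621$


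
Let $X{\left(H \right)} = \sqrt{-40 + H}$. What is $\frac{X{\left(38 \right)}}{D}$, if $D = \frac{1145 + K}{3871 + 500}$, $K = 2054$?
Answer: $\frac{4371 i \sqrt{2}}{3199} \approx 1.9323 i$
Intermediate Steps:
$D = \frac{3199}{4371}$ ($D = \frac{1145 + 2054}{3871 + 500} = \frac{3199}{4371} \approx 0.73187$)
$\frac{X{\left(38 \right)}}{D} = \frac{\sqrt{-40 + 38}}{\frac{3199}{4371}} = \sqrt{-2} \cdot \frac{4371}{3199} = i \sqrt{2} \cdot \frac{4371}{3199} = \frac{4371 i \sqrt{2}}{3199}$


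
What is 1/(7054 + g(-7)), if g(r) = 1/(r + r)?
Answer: 14/98755 ≈ 0.00014176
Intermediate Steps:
g(r) = 1/(2*r)
1/(7054 + g(-7)) = 1/(7054 + (½)/(-7)) = 1/(7054 + (½)*(-⅐)) = 1/(7054 - 1/14) = 1/(98755/14) = 14/98755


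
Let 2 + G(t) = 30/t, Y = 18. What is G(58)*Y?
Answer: -774/29 ≈ -26.690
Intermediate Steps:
G(t) = -2 + 30/t
G(58)*Y = (-2 + 30/58)*18 = (-2 + 30*(1/58))*18 = (-2 + 15/29)*18 = -43/29*18 = -774/29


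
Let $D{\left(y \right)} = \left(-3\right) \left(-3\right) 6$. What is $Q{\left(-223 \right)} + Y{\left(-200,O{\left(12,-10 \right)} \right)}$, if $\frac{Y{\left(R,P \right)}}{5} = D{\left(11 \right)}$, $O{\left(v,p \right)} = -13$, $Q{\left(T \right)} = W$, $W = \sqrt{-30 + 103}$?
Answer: $270 + \sqrt{73} \approx 278.54$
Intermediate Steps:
$W = \sqrt{73} \approx 8.544$
$Q{\left(T \right)} = \sqrt{73}$
$D{\left(y \right)} = 54$ ($D{\left(y \right)} = 9 \cdot 6 = 54$)
$Y{\left(R,P \right)} = 270$ ($Y{\left(R,P \right)} = 5 \cdot 54 = 270$)
$Q{\left(-223 \right)} + Y{\left(-200,O{\left(12,-10 \right)} \right)} = \sqrt{73} + 270 = 270 + \sqrt{73}$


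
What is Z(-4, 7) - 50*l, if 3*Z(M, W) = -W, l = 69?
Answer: -10357/3 ≈ -3452.3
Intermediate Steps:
Z(M, W) = -W/3 (Z(M, W) = (-W)/3 = -W/3)
Z(-4, 7) - 50*l = -⅓*7 - 50*69 = -7/3 - 3450 = -10357/3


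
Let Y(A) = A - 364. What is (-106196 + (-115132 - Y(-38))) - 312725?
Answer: -533651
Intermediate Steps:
Y(A) = -364 + A
(-106196 + (-115132 - Y(-38))) - 312725 = (-106196 + (-115132 - (-364 - 38))) - 312725 = (-106196 + (-115132 - 1*(-402))) - 312725 = (-106196 + (-115132 + 402)) - 312725 = (-106196 - 114730) - 312725 = -220926 - 312725 = -533651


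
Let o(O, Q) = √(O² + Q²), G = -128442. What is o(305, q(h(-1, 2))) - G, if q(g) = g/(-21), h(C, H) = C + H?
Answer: 128442 + √41024026/21 ≈ 1.2875e+5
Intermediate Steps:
q(g) = -g/21 (q(g) = g*(-1/21) = -g/21)
o(305, q(h(-1, 2))) - G = √(305² + (-(-1 + 2)/21)²) - 1*(-128442) = √(93025 + (-1/21*1)²) + 128442 = √(93025 + (-1/21)²) + 128442 = √(93025 + 1/441) + 128442 = √(41024026/441) + 128442 = √41024026/21 + 128442 = 128442 + √41024026/21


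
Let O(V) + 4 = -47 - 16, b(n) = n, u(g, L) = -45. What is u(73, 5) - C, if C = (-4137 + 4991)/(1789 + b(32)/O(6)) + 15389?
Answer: -1849528872/119831 ≈ -15434.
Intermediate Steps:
O(V) = -67 (O(V) = -4 + (-47 - 16) = -4 - 63 = -67)
C = 1844136477/119831 (C = (-4137 + 4991)/(1789 + 32/(-67)) + 15389 = 854/(1789 + 32*(-1/67)) + 15389 = 854/(1789 - 32/67) + 15389 = 854/(119831/67) + 15389 = 854*(67/119831) + 15389 = 57218/119831 + 15389 = 1844136477/119831 ≈ 15389.)
u(73, 5) - C = -45 - 1*1844136477/119831 = -45 - 1844136477/119831 = -1849528872/119831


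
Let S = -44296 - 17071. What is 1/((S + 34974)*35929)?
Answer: -1/948274097 ≈ -1.0545e-9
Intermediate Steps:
S = -61367
1/((S + 34974)*35929) = 1/((-61367 + 34974)*35929) = (1/35929)/(-26393) = -1/26393*1/35929 = -1/948274097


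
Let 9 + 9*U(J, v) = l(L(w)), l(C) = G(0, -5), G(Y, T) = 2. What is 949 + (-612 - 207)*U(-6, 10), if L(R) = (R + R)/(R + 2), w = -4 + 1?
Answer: 1586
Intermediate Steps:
w = -3
L(R) = 2*R/(2 + R) (L(R) = (2*R)/(2 + R) = 2*R/(2 + R))
l(C) = 2
U(J, v) = -7/9 (U(J, v) = -1 + (1/9)*2 = -1 + 2/9 = -7/9)
949 + (-612 - 207)*U(-6, 10) = 949 + (-612 - 207)*(-7/9) = 949 - 819*(-7/9) = 949 + 637 = 1586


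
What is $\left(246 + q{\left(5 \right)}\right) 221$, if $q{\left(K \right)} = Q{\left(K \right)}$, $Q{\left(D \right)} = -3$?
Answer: $53703$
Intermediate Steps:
$q{\left(K \right)} = -3$
$\left(246 + q{\left(5 \right)}\right) 221 = \left(246 - 3\right) 221 = 243 \cdot 221 = 53703$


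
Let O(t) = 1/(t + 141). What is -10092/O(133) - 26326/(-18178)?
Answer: -25132962349/9089 ≈ -2.7652e+6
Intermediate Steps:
O(t) = 1/(141 + t)
-10092/O(133) - 26326/(-18178) = -10092/(1/(141 + 133)) - 26326/(-18178) = -10092/(1/274) - 26326*(-1/18178) = -10092/1/274 + 13163/9089 = -10092*274 + 13163/9089 = -2765208 + 13163/9089 = -25132962349/9089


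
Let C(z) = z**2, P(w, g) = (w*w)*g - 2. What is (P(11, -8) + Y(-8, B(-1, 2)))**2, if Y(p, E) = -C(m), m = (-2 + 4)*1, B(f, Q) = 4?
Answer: 948676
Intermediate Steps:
P(w, g) = -2 + g*w**2 (P(w, g) = w**2*g - 2 = g*w**2 - 2 = -2 + g*w**2)
m = 2 (m = 2*1 = 2)
Y(p, E) = -4 (Y(p, E) = -1*2**2 = -1*4 = -4)
(P(11, -8) + Y(-8, B(-1, 2)))**2 = ((-2 - 8*11**2) - 4)**2 = ((-2 - 8*121) - 4)**2 = ((-2 - 968) - 4)**2 = (-970 - 4)**2 = (-974)**2 = 948676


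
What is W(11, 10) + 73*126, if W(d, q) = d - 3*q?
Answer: 9179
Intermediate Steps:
W(11, 10) + 73*126 = (11 - 3*10) + 73*126 = (11 - 30) + 9198 = -19 + 9198 = 9179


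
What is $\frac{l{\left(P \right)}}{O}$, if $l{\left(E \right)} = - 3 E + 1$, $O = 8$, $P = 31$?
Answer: $- \frac{23}{2} \approx -11.5$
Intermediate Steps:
$l{\left(E \right)} = 1 - 3 E$
$\frac{l{\left(P \right)}}{O} = \frac{1 - 93}{8} = \left(1 - 93\right) \frac{1}{8} = \left(-92\right) \frac{1}{8} = - \frac{23}{2}$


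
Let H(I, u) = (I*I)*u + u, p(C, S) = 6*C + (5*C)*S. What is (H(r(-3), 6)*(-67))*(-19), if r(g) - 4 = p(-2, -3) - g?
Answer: 4781388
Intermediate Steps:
p(C, S) = 6*C + 5*C*S
r(g) = 22 - g (r(g) = 4 + (-2*(6 + 5*(-3)) - g) = 4 + (-2*(6 - 15) - g) = 4 + (-2*(-9) - g) = 4 + (18 - g) = 22 - g)
H(I, u) = u + u*I² (H(I, u) = I²*u + u = u*I² + u = u + u*I²)
(H(r(-3), 6)*(-67))*(-19) = ((6*(1 + (22 - 1*(-3))²))*(-67))*(-19) = ((6*(1 + (22 + 3)²))*(-67))*(-19) = ((6*(1 + 25²))*(-67))*(-19) = ((6*(1 + 625))*(-67))*(-19) = ((6*626)*(-67))*(-19) = (3756*(-67))*(-19) = -251652*(-19) = 4781388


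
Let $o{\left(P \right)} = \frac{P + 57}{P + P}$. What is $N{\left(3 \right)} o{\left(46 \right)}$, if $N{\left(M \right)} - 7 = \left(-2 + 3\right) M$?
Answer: $\frac{515}{46} \approx 11.196$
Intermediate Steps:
$o{\left(P \right)} = \frac{57 + P}{2 P}$
$N{\left(M \right)} = 7 + M$ ($N{\left(M \right)} = 7 + \left(-2 + 3\right) M = 7 + 1 M = 7 + M$)
$N{\left(3 \right)} o{\left(46 \right)} = \left(7 + 3\right) \frac{57 + 46}{2 \cdot 46} = 10 \cdot \frac{1}{2} \cdot \frac{1}{46} \cdot 103 = 10 \cdot \frac{103}{92} = \frac{515}{46}$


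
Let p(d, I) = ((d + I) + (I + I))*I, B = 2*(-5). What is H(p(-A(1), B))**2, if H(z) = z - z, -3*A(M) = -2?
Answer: 0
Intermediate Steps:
A(M) = 2/3 (A(M) = -1/3*(-2) = 2/3)
B = -10
p(d, I) = I*(d + 3*I) (p(d, I) = ((I + d) + 2*I)*I = (d + 3*I)*I = I*(d + 3*I))
H(z) = 0
H(p(-A(1), B))**2 = 0**2 = 0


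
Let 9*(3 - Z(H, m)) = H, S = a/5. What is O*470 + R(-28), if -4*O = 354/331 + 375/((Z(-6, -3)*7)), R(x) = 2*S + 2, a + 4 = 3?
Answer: -469160983/254870 ≈ -1840.8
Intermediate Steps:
a = -1 (a = -4 + 3 = -1)
S = -⅕ (S = -1/5 = -1*⅕ = -⅕ ≈ -0.20000)
Z(H, m) = 3 - H/9
R(x) = 8/5 (R(x) = 2*(-⅕) + 2 = -⅖ + 2 = 8/5)
O = -399633/101948 (O = -(354/331 + 375/(((3 - ⅑*(-6))*7)))/4 = -(354*(1/331) + 375/(((3 + ⅔)*7)))/4 = -(354/331 + 375/(((11/3)*7)))/4 = -(354/331 + 375/(77/3))/4 = -(354/331 + 375*(3/77))/4 = -(354/331 + 1125/77)/4 = -¼*399633/25487 = -399633/101948 ≈ -3.9200)
O*470 + R(-28) = -399633/101948*470 + 8/5 = -93913755/50974 + 8/5 = -469160983/254870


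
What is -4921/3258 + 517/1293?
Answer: -1559489/1404198 ≈ -1.1106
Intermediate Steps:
-4921/3258 + 517/1293 = -1559489/1404198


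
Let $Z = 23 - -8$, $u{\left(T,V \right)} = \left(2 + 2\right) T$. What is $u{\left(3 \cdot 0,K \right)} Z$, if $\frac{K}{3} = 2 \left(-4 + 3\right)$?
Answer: $0$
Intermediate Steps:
$K = -6$ ($K = 3 \cdot 2 \left(-4 + 3\right) = 3 \cdot 2 \left(-1\right) = 3 \left(-2\right) = -6$)
$u{\left(T,V \right)} = 4 T$
$Z = 31$ ($Z = 23 + 8 = 31$)
$u{\left(3 \cdot 0,K \right)} Z = 4 \cdot 3 \cdot 0 \cdot 31 = 4 \cdot 0 \cdot 31 = 0 \cdot 31 = 0$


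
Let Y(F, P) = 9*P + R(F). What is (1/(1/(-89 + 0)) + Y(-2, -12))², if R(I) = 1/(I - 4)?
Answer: 1399489/36 ≈ 38875.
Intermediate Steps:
R(I) = 1/(-4 + I)
Y(F, P) = 1/(-4 + F) + 9*P (Y(F, P) = 9*P + 1/(-4 + F) = 1/(-4 + F) + 9*P)
(1/(1/(-89 + 0)) + Y(-2, -12))² = (1/(1/(-89 + 0)) + (1 + 9*(-12)*(-4 - 2))/(-4 - 2))² = (1/(1/(-89)) + (1 + 9*(-12)*(-6))/(-6))² = (1/(-1/89) - (1 + 648)/6)² = (-89 - ⅙*649)² = (-89 - 649/6)² = (-1183/6)² = 1399489/36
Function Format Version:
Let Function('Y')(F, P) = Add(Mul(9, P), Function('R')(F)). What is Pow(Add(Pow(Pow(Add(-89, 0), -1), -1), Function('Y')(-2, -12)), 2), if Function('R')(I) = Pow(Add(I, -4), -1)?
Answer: Rational(1399489, 36) ≈ 38875.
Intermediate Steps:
Function('R')(I) = Pow(Add(-4, I), -1)
Function('Y')(F, P) = Add(Pow(Add(-4, F), -1), Mul(9, P)) (Function('Y')(F, P) = Add(Mul(9, P), Pow(Add(-4, F), -1)) = Add(Pow(Add(-4, F), -1), Mul(9, P)))
Pow(Add(Pow(Pow(Add(-89, 0), -1), -1), Function('Y')(-2, -12)), 2) = Pow(Add(Pow(Pow(Add(-89, 0), -1), -1), Mul(Pow(Add(-4, -2), -1), Add(1, Mul(9, -12, Add(-4, -2))))), 2) = Pow(Add(Pow(Pow(-89, -1), -1), Mul(Pow(-6, -1), Add(1, Mul(9, -12, -6)))), 2) = Pow(Add(Pow(Rational(-1, 89), -1), Mul(Rational(-1, 6), Add(1, 648))), 2) = Pow(Add(-89, Mul(Rational(-1, 6), 649)), 2) = Pow(Add(-89, Rational(-649, 6)), 2) = Pow(Rational(-1183, 6), 2) = Rational(1399489, 36)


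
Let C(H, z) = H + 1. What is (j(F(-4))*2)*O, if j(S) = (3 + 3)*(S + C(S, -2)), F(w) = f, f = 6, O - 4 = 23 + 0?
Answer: 4212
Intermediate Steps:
O = 27 (O = 4 + (23 + 0) = 4 + 23 = 27)
C(H, z) = 1 + H
F(w) = 6
j(S) = 6 + 12*S (j(S) = (3 + 3)*(S + (1 + S)) = 6*(1 + 2*S) = 6 + 12*S)
(j(F(-4))*2)*O = ((6 + 12*6)*2)*27 = ((6 + 72)*2)*27 = (78*2)*27 = 156*27 = 4212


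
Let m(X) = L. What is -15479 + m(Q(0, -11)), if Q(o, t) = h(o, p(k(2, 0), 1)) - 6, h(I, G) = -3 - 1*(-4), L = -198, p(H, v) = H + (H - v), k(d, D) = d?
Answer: -15677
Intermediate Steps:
p(H, v) = -v + 2*H
h(I, G) = 1 (h(I, G) = -3 + 4 = 1)
Q(o, t) = -5 (Q(o, t) = 1 - 6 = -5)
m(X) = -198
-15479 + m(Q(0, -11)) = -15479 - 198 = -15677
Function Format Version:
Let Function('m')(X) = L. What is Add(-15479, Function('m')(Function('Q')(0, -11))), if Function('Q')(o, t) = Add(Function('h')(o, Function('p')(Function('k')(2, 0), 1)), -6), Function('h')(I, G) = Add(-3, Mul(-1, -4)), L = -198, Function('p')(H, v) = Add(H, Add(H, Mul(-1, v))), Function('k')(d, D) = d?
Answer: -15677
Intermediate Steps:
Function('p')(H, v) = Add(Mul(-1, v), Mul(2, H))
Function('h')(I, G) = 1 (Function('h')(I, G) = Add(-3, 4) = 1)
Function('Q')(o, t) = -5 (Function('Q')(o, t) = Add(1, -6) = -5)
Function('m')(X) = -198
Add(-15479, Function('m')(Function('Q')(0, -11))) = Add(-15479, -198) = -15677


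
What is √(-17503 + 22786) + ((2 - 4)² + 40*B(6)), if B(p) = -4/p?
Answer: -68/3 + 3*√587 ≈ 50.018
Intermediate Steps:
√(-17503 + 22786) + ((2 - 4)² + 40*B(6)) = √(-17503 + 22786) + ((2 - 4)² + 40*(-4/6)) = √5283 + ((-2)² + 40*(-4*⅙)) = 3*√587 + (4 + 40*(-⅔)) = 3*√587 + (4 - 80/3) = 3*√587 - 68/3 = -68/3 + 3*√587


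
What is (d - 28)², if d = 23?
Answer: 25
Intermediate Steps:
(d - 28)² = (23 - 28)² = (-5)² = 25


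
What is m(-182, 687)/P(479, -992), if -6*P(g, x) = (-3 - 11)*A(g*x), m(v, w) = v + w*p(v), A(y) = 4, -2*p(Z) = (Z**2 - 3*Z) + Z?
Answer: -2464995/2 ≈ -1.2325e+6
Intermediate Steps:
p(Z) = Z - Z**2/2 (p(Z) = -((Z**2 - 3*Z) + Z)/2 = -(Z**2 - 2*Z)/2 = Z - Z**2/2)
m(v, w) = v + v*w*(2 - v)/2 (m(v, w) = v + w*(v*(2 - v)/2) = v + v*w*(2 - v)/2)
P(g, x) = 28/3 (P(g, x) = -(-3 - 11)*4/6 = -(-7)*4/3 = -1/6*(-56) = 28/3)
m(-182, 687)/P(479, -992) = ((1/2)*(-182)*(2 - 1*687*(-2 - 182)))/(28/3) = ((1/2)*(-182)*(2 - 1*687*(-184)))*(3/28) = ((1/2)*(-182)*(2 + 126408))*(3/28) = ((1/2)*(-182)*126410)*(3/28) = -11503310*3/28 = -2464995/2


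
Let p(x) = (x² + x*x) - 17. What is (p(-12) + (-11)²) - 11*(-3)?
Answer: 425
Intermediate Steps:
p(x) = -17 + 2*x² (p(x) = (x² + x²) - 17 = 2*x² - 17 = -17 + 2*x²)
(p(-12) + (-11)²) - 11*(-3) = ((-17 + 2*(-12)²) + (-11)²) - 11*(-3) = ((-17 + 2*144) + 121) + 33 = ((-17 + 288) + 121) + 33 = (271 + 121) + 33 = 392 + 33 = 425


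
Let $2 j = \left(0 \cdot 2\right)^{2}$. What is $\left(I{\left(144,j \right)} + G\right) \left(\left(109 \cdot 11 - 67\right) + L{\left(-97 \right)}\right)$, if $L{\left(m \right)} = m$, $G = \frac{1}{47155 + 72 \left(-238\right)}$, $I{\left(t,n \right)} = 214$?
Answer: $\frac{6648909345}{30019} \approx 2.2149 \cdot 10^{5}$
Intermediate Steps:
$j = 0$ ($j = \frac{\left(0 \cdot 2\right)^{2}}{2} = \frac{0^{2}}{2} = \frac{1}{2} \cdot 0 = 0$)
$G = \frac{1}{30019}$ ($G = \frac{1}{47155 - 17136} = \frac{1}{30019} \approx 3.3312 \cdot 10^{-5}$)
$\left(I{\left(144,j \right)} + G\right) \left(\left(109 \cdot 11 - 67\right) + L{\left(-97 \right)}\right) = \left(214 + \frac{1}{30019}\right) \left(\left(109 \cdot 11 - 67\right) - 97\right) = \frac{6424067 \left(\left(1199 - 67\right) - 97\right)}{30019} = \frac{6424067 \left(1132 - 97\right)}{30019} = \frac{6424067}{30019} \cdot 1035 = \frac{6648909345}{30019}$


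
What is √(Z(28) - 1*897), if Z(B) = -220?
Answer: I*√1117 ≈ 33.422*I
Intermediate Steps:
√(Z(28) - 1*897) = √(-220 - 1*897) = √(-220 - 897) = √(-1117) = I*√1117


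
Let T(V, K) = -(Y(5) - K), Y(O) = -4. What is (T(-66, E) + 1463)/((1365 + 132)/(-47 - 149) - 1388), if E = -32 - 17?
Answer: -277928/273545 ≈ -1.0160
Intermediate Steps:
E = -49
T(V, K) = 4 + K (T(V, K) = -(-4 - K) = 4 + K)
(T(-66, E) + 1463)/((1365 + 132)/(-47 - 149) - 1388) = ((4 - 49) + 1463)/((1365 + 132)/(-47 - 149) - 1388) = (-45 + 1463)/(1497/(-196) - 1388) = 1418/(1497*(-1/196) - 1388) = 1418/(-1497/196 - 1388) = 1418/(-273545/196) = 1418*(-196/273545) = -277928/273545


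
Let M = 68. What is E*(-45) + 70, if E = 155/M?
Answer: -2215/68 ≈ -32.574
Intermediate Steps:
E = 155/68 ≈ 2.2794
E*(-45) + 70 = (155/68)*(-45) + 70 = -6975/68 + 70 = -2215/68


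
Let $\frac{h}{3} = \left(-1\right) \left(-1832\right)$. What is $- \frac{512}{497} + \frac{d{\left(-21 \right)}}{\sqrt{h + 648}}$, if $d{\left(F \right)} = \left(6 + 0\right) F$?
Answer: $- \frac{512}{497} - \frac{21 \sqrt{6}}{32} \approx -2.6377$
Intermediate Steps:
$h = 5496$ ($h = 3 \left(\left(-1\right) \left(-1832\right)\right) = 3 \cdot 1832 = 5496$)
$d{\left(F \right)} = 6 F$
$- \frac{512}{497} + \frac{d{\left(-21 \right)}}{\sqrt{h + 648}} = - \frac{512}{497} + \frac{6 \left(-21\right)}{\sqrt{5496 + 648}} = \left(-512\right) \frac{1}{497} - \frac{126}{\sqrt{6144}} = - \frac{512}{497} - \frac{126}{32 \sqrt{6}} = - \frac{512}{497} - 126 \frac{\sqrt{6}}{192} = - \frac{512}{497} - \frac{21 \sqrt{6}}{32}$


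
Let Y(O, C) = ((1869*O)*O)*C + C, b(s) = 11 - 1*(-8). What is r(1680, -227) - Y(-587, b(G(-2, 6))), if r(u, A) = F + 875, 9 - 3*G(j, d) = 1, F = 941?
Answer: -12235987962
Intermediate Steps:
G(j, d) = 8/3 (G(j, d) = 3 - 1/3*1 = 3 - 1/3 = 8/3)
b(s) = 19 (b(s) = 11 + 8 = 19)
r(u, A) = 1816 (r(u, A) = 941 + 875 = 1816)
Y(O, C) = C + 1869*C*O**2 (Y(O, C) = (1869*O**2)*C + C = 1869*C*O**2 + C = C + 1869*C*O**2)
r(1680, -227) - Y(-587, b(G(-2, 6))) = 1816 - 19*(1 + 1869*(-587)**2) = 1816 - 19*(1 + 1869*344569) = 1816 - 19*(1 + 643999461) = 1816 - 19*643999462 = 1816 - 1*12235989778 = 1816 - 12235989778 = -12235987962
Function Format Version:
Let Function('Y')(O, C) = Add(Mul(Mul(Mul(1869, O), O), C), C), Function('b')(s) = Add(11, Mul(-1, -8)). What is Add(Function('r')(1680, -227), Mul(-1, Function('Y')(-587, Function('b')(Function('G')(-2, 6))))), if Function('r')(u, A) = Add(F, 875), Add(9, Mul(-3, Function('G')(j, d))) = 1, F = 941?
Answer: -12235987962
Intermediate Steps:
Function('G')(j, d) = Rational(8, 3) (Function('G')(j, d) = Add(3, Mul(Rational(-1, 3), 1)) = Add(3, Rational(-1, 3)) = Rational(8, 3))
Function('b')(s) = 19 (Function('b')(s) = Add(11, 8) = 19)
Function('r')(u, A) = 1816 (Function('r')(u, A) = Add(941, 875) = 1816)
Function('Y')(O, C) = Add(C, Mul(1869, C, Pow(O, 2))) (Function('Y')(O, C) = Add(Mul(Mul(1869, Pow(O, 2)), C), C) = Add(Mul(1869, C, Pow(O, 2)), C) = Add(C, Mul(1869, C, Pow(O, 2))))
Add(Function('r')(1680, -227), Mul(-1, Function('Y')(-587, Function('b')(Function('G')(-2, 6))))) = Add(1816, Mul(-1, Mul(19, Add(1, Mul(1869, Pow(-587, 2)))))) = Add(1816, Mul(-1, Mul(19, Add(1, Mul(1869, 344569))))) = Add(1816, Mul(-1, Mul(19, Add(1, 643999461)))) = Add(1816, Mul(-1, Mul(19, 643999462))) = Add(1816, Mul(-1, 12235989778)) = Add(1816, -12235989778) = -12235987962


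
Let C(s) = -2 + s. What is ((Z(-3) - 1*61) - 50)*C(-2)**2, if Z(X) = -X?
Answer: -1728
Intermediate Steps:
((Z(-3) - 1*61) - 50)*C(-2)**2 = ((-1*(-3) - 1*61) - 50)*(-2 - 2)**2 = ((3 - 61) - 50)*(-4)**2 = (-58 - 50)*16 = -108*16 = -1728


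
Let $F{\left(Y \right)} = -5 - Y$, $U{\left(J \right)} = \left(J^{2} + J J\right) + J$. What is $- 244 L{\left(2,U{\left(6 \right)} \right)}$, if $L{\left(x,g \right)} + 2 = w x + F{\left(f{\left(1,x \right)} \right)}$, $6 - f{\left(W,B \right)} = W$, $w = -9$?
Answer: $7320$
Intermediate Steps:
$f{\left(W,B \right)} = 6 - W$
$U{\left(J \right)} = J + 2 J^{2}$ ($U{\left(J \right)} = \left(J^{2} + J^{2}\right) + J = 2 J^{2} + J = J + 2 J^{2}$)
$L{\left(x,g \right)} = -12 - 9 x$ ($L{\left(x,g \right)} = -2 - \left(10 + 9 x\right) = -12 - 9 x$)
$- 244 L{\left(2,U{\left(6 \right)} \right)} = - 244 \left(-12 - 18\right) = \left(-244\right) \left(-30\right) = 7320$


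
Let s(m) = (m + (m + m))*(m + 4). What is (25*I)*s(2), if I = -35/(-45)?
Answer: 700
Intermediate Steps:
s(m) = 3*m*(4 + m) (s(m) = (m + 2*m)*(4 + m) = (3*m)*(4 + m) = 3*m*(4 + m))
I = 7/9 (I = -35*(-1/45) = 7/9 ≈ 0.77778)
(25*I)*s(2) = (25*(7/9))*(3*2*(4 + 2)) = 175*(3*2*6)/9 = (175/9)*36 = 700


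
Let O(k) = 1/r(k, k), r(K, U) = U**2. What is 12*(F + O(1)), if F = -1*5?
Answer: -48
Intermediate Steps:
F = -5
O(k) = k**(-2) (O(k) = 1/(k**2) = k**(-2))
12*(F + O(1)) = 12*(-5 + 1**(-2)) = 12*(-5 + 1) = 12*(-4) = -48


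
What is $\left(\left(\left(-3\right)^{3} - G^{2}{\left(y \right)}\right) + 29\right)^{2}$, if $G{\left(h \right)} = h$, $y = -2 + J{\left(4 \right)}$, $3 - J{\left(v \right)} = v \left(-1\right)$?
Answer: $529$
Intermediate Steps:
$J{\left(v \right)} = 3 + v$ ($J{\left(v \right)} = 3 - v \left(-1\right) = 3 - - v = 3 + v$)
$y = 5$ ($y = -2 + \left(3 + 4\right) = -2 + 7 = 5$)
$\left(\left(\left(-3\right)^{3} - G^{2}{\left(y \right)}\right) + 29\right)^{2} = \left(\left(\left(-3\right)^{3} - 5^{2}\right) + 29\right)^{2} = \left(\left(-27 - 25\right) + 29\right)^{2} = \left(-52 + 29\right)^{2} = \left(-23\right)^{2} = 529$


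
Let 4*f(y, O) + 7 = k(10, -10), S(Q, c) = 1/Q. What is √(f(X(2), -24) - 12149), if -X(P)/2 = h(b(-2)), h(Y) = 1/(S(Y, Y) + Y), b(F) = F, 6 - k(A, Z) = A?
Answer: I*√48607/2 ≈ 110.23*I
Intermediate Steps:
k(A, Z) = 6 - A
S(Q, c) = 1/Q
h(Y) = 1/(Y + 1/Y) (h(Y) = 1/(1/Y + Y) = 1/(Y + 1/Y))
X(P) = ⅘ (X(P) = -(-4)/(1 + (-2)²) = -(-4)/(1 + 4) = -(-4)/5 = -2*(-⅖) = ⅘)
f(y, O) = -11/4 (f(y, O) = -7/4 + (6 - 1*10)/4 = -7/4 + (6 - 10)/4 = -7/4 + (¼)*(-4) = -7/4 - 1 = -11/4)
√(f(X(2), -24) - 12149) = √(-11/4 - 12149) = √(-48607/4) = I*√48607/2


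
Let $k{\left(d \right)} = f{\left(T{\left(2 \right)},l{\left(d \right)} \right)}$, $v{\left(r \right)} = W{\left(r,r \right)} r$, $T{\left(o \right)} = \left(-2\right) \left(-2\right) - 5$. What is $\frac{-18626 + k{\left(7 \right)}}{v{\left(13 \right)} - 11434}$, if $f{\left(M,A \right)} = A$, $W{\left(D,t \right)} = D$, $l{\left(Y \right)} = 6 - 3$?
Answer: $\frac{18623}{11265} \approx 1.6532$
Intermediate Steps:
$l{\left(Y \right)} = 3$
$T{\left(o \right)} = -1$ ($T{\left(o \right)} = 4 - 5 = -1$)
$v{\left(r \right)} = r^{2}$ ($v{\left(r \right)} = r r = r^{2}$)
$k{\left(d \right)} = 3$
$\frac{-18626 + k{\left(7 \right)}}{v{\left(13 \right)} - 11434} = \frac{-18626 + 3}{13^{2} - 11434} = - \frac{18623}{169 - 11434} = - \frac{18623}{-11265} = \left(-18623\right) \left(- \frac{1}{11265}\right) = \frac{18623}{11265}$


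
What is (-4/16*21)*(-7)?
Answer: 147/4 ≈ 36.750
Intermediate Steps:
(-4/16*21)*(-7) = (-4*1/16*21)*(-7) = -¼*21*(-7) = -21/4*(-7) = 147/4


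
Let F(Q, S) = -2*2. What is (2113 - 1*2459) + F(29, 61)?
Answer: -350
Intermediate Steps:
F(Q, S) = -4
(2113 - 1*2459) + F(29, 61) = (2113 - 1*2459) - 4 = (2113 - 2459) - 4 = -346 - 4 = -350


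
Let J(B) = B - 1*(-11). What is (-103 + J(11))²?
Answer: 6561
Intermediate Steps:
J(B) = 11 + B (J(B) = B + 11 = 11 + B)
(-103 + J(11))² = (-103 + (11 + 11))² = (-103 + 22)² = (-81)² = 6561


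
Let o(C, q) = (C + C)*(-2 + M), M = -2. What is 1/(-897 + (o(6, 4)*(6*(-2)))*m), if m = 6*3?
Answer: 1/9471 ≈ 0.00010559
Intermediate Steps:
m = 18
o(C, q) = -8*C (o(C, q) = (C + C)*(-2 - 2) = (2*C)*(-4) = -8*C)
1/(-897 + (o(6, 4)*(6*(-2)))*m) = 1/(-897 + ((-8*6)*(6*(-2)))*18) = 1/(-897 - 48*(-12)*18) = 1/(-897 + 576*18) = 1/(-897 + 10368) = 1/9471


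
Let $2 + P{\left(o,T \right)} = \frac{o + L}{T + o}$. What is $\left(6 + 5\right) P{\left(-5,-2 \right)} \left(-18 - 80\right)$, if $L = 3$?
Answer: $1848$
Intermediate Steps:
$P{\left(o,T \right)} = -2 + \frac{3 + o}{T + o}$ ($P{\left(o,T \right)} = -2 + \frac{o + 3}{T + o} = -2 + \frac{3 + o}{T + o}$)
$\left(6 + 5\right) P{\left(-5,-2 \right)} \left(-18 - 80\right) = \left(6 + 5\right) \frac{3 - -5 - -4}{-2 - 5} \left(-18 - 80\right) = 11 \frac{3 + 5 + 4}{-7} \left(-98\right) = 11 \left(\left(- \frac{1}{7}\right) 12\right) \left(-98\right) = 11 \left(- \frac{12}{7}\right) \left(-98\right) = \left(- \frac{132}{7}\right) \left(-98\right) = 1848$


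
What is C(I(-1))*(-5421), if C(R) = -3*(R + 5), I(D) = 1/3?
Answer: 86736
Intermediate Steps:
I(D) = ⅓
C(R) = -15 - 3*R (C(R) = -3*(5 + R) = -15 - 3*R)
C(I(-1))*(-5421) = (-15 - 3*⅓)*(-5421) = (-15 - 1)*(-5421) = -16*(-5421) = 86736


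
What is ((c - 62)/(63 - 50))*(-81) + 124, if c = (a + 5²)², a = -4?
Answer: -29087/13 ≈ -2237.5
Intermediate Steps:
c = 441 (c = (-4 + 5²)² = (-4 + 25)² = 21² = 441)
((c - 62)/(63 - 50))*(-81) + 124 = ((441 - 62)/(63 - 50))*(-81) + 124 = (379/13)*(-81) + 124 = -30699/13 + 124 = -29087/13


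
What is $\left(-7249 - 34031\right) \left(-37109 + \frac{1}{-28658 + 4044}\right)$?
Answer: $\frac{18852595133280}{12307} \approx 1.5319 \cdot 10^{9}$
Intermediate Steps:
$\left(-7249 - 34031\right) \left(-37109 + \frac{1}{-28658 + 4044}\right) = \left(-7249 - 34031\right) \left(-37109 + \frac{1}{-24614}\right) = - 41280 \left(-37109 - \frac{1}{24614}\right) = \left(-41280\right) \left(- \frac{913400927}{24614}\right) = \frac{18852595133280}{12307}$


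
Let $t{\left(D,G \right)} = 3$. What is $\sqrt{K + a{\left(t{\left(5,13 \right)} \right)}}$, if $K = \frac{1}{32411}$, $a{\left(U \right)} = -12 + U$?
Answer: $\frac{i \sqrt{9454223878}}{32411} \approx 3.0 i$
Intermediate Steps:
$K = \frac{1}{32411} \approx 3.0854 \cdot 10^{-5}$
$\sqrt{K + a{\left(t{\left(5,13 \right)} \right)}} = \sqrt{\frac{1}{32411} + \left(-12 + 3\right)} = \sqrt{\frac{1}{32411} - 9} = \sqrt{- \frac{291698}{32411}} = \frac{i \sqrt{9454223878}}{32411}$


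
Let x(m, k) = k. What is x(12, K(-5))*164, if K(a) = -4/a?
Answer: 656/5 ≈ 131.20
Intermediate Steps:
x(12, K(-5))*164 = -4/(-5)*164 = -4*(-⅕)*164 = (⅘)*164 = 656/5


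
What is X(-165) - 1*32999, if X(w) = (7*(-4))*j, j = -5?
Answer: -32859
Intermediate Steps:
X(w) = 140 (X(w) = (7*(-4))*(-5) = -28*(-5) = 140)
X(-165) - 1*32999 = 140 - 1*32999 = 140 - 32999 = -32859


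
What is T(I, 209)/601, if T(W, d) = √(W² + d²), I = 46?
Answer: √45797/601 ≈ 0.35608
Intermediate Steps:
T(I, 209)/601 = √(46² + 209²)/601 = √(2116 + 43681)*(1/601) = √45797*(1/601) = √45797/601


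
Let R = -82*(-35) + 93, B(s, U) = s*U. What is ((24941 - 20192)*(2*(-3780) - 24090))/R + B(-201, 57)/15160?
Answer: -2278670633091/44919080 ≈ -50728.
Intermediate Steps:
B(s, U) = U*s
R = 2963 (R = 2870 + 93 = 2963)
((24941 - 20192)*(2*(-3780) - 24090))/R + B(-201, 57)/15160 = ((24941 - 20192)*(2*(-3780) - 24090))/2963 + (57*(-201))/15160 = (4749*(-7560 - 24090))*(1/2963) - 11457*1/15160 = (4749*(-31650))*(1/2963) - 11457/15160 = -150305850*1/2963 - 11457/15160 = -150305850/2963 - 11457/15160 = -2278670633091/44919080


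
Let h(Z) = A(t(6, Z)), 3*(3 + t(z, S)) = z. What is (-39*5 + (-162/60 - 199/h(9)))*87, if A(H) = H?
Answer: 1131/10 ≈ 113.10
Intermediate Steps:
t(z, S) = -3 + z/3
h(Z) = -1 (h(Z) = -3 + (⅓)*6 = -3 + 2 = -1)
(-39*5 + (-162/60 - 199/h(9)))*87 = (-39*5 + (-162/60 - 199/(-1)))*87 = (-195 + (-162*1/60 - 199*(-1)))*87 = (-195 + (-27/10 + 199))*87 = (-195 + 1963/10)*87 = (13/10)*87 = 1131/10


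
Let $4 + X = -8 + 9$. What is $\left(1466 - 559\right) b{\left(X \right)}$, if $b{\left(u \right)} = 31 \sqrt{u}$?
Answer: $28117 i \sqrt{3} \approx 48700.0 i$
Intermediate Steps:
$X = -3$ ($X = -4 + \left(-8 + 9\right) = -4 + 1 = -3$)
$\left(1466 - 559\right) b{\left(X \right)} = \left(1466 - 559\right) 31 \sqrt{-3} = 907 \cdot 31 i \sqrt{3} = 28117 i \sqrt{3}$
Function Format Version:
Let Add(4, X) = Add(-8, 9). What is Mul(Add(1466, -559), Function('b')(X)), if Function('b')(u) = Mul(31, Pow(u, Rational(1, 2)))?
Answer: Mul(28117, I, Pow(3, Rational(1, 2))) ≈ Mul(48700., I)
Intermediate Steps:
X = -3 (X = Add(-4, Add(-8, 9)) = Add(-4, 1) = -3)
Mul(Add(1466, -559), Function('b')(X)) = Mul(Add(1466, -559), Mul(31, Pow(-3, Rational(1, 2)))) = Mul(907, Mul(31, Mul(I, Pow(3, Rational(1, 2))))) = Mul(907, Mul(31, I, Pow(3, Rational(1, 2)))) = Mul(28117, I, Pow(3, Rational(1, 2)))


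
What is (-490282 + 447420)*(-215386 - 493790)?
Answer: 30396701712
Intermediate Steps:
(-490282 + 447420)*(-215386 - 493790) = -42862*(-709176) = 30396701712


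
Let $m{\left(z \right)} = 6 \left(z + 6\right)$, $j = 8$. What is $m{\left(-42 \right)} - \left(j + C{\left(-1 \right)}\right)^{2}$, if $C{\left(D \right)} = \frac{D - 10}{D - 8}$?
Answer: $- \frac{24385}{81} \approx -301.05$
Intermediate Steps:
$C{\left(D \right)} = \frac{-10 + D}{-8 + D}$
$m{\left(z \right)} = 36 + 6 z$ ($m{\left(z \right)} = 6 \left(6 + z\right) = 36 + 6 z$)
$m{\left(-42 \right)} - \left(j + C{\left(-1 \right)}\right)^{2} = \left(36 + 6 \left(-42\right)\right) - \left(8 + \frac{-10 - 1}{-8 - 1}\right)^{2} = \left(36 - 252\right) - \left(8 + \frac{1}{-9} \left(-11\right)\right)^{2} = -216 - \left(8 - - \frac{11}{9}\right)^{2} = -216 - \left(8 + \frac{11}{9}\right)^{2} = -216 - \left(\frac{83}{9}\right)^{2} = -216 - \frac{6889}{81} = - \frac{24385}{81}$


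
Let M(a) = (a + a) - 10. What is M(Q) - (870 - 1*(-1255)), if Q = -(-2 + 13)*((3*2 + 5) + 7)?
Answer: -2531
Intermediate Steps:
Q = -198 (Q = -11*((6 + 5) + 7) = -11*(11 + 7) = -11*18 = -1*198 = -198)
M(a) = -10 + 2*a (M(a) = 2*a - 10 = -10 + 2*a)
M(Q) - (870 - 1*(-1255)) = (-10 + 2*(-198)) - (870 - 1*(-1255)) = (-10 - 396) - (870 + 1255) = -406 - 1*2125 = -406 - 2125 = -2531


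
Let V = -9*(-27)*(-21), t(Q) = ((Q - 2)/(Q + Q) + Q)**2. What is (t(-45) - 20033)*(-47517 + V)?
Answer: 128255366207/135 ≈ 9.5004e+8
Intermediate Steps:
t(Q) = (Q + (-2 + Q)/(2*Q))**2 (t(Q) = ((-2 + Q)/((2*Q)) + Q)**2 = ((-2 + Q)*(1/(2*Q)) + Q)**2 = ((-2 + Q)/(2*Q) + Q)**2 = (Q + (-2 + Q)/(2*Q))**2)
V = -5103 (V = 243*(-21) = -5103)
(t(-45) - 20033)*(-47517 + V) = ((1/4)*(-2 - 45 + 2*(-45)**2)**2/(-45)**2 - 20033)*(-47517 - 5103) = ((1/4)*(1/2025)*(-2 - 45 + 2*2025)**2 - 20033)*(-52620) = ((1/4)*(1/2025)*(-2 - 45 + 4050)**2 - 20033)*(-52620) = ((1/4)*(1/2025)*4003**2 - 20033)*(-52620) = ((1/4)*(1/2025)*16024009 - 20033)*(-52620) = (16024009/8100 - 20033)*(-52620) = -146243291/8100*(-52620) = 128255366207/135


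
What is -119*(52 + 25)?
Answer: -9163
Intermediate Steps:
-119*(52 + 25) = -119*77 = -9163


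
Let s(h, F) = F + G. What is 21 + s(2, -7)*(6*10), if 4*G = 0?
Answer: -399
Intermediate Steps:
G = 0 (G = (¼)*0 = 0)
s(h, F) = F (s(h, F) = F + 0 = F)
21 + s(2, -7)*(6*10) = 21 - 42*10 = 21 - 7*60 = 21 - 420 = -399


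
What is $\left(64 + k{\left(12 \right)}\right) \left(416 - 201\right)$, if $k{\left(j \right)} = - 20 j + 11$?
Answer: $-35475$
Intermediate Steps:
$k{\left(j \right)} = 11 - 20 j$
$\left(64 + k{\left(12 \right)}\right) \left(416 - 201\right) = \left(64 + \left(11 - 240\right)\right) \left(416 - 201\right) = \left(64 + \left(11 - 240\right)\right) 215 = \left(64 - 229\right) 215 = \left(-165\right) 215 = -35475$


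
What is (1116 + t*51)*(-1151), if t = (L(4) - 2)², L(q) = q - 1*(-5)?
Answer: -4160865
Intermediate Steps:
L(q) = 5 + q (L(q) = q + 5 = 5 + q)
t = 49 (t = ((5 + 4) - 2)² = (9 - 2)² = 7² = 49)
(1116 + t*51)*(-1151) = (1116 + 49*51)*(-1151) = (1116 + 2499)*(-1151) = 3615*(-1151) = -4160865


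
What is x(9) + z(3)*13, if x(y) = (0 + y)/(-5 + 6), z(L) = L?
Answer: 48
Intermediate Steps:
x(y) = y (x(y) = y/1 = y*1 = y)
x(9) + z(3)*13 = 9 + 3*13 = 9 + 39 = 48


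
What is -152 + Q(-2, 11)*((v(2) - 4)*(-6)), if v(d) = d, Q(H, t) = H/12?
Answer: -154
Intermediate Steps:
Q(H, t) = H/12 (Q(H, t) = H*(1/12) = H/12)
-152 + Q(-2, 11)*((v(2) - 4)*(-6)) = -152 + ((1/12)*(-2))*((2 - 4)*(-6)) = -152 - (-1)*(-6)/3 = -152 - ⅙*12 = -152 - 2 = -154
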